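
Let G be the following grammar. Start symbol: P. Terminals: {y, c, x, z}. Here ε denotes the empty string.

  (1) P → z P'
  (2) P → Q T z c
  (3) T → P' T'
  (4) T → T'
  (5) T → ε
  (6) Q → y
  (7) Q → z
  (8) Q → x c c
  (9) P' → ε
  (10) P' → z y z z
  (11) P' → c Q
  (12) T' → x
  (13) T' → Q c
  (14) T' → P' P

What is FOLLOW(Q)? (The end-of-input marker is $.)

{$, c, x, y, z}

FIRST(Q): from Q→y we get {y}; from Q→z we get {z}; from Q→x c c we get {x}. So FIRST(Q) = {x, y, z}.
FIRST(P'): from P'→ε we get {ε}; from P'→z y z z we get {z}; from P'→c Q we get {c}. So FIRST(P') = {ε, c, z}.
FIRST(P): from P→z P' we get {z}; from P→Q T z c we get {x, y, z}. So FIRST(P) = {x, y, z}.
FIRST(T'): from T'→x we get {x}; from T'→Q c we get {x, y, z}; from T'→P' P we get {c, x, y, z}. So FIRST(T') = {c, x, y, z}.
FIRST(T): from T→P' T' we get {c, x, y, z}; from T→T' we get {c, x, y, z}; from T→ε we get {ε}. So FIRST(T) = {ε, c, x, y, z}.
FOLLOW(P) includes $ since P is the start symbol.
FOLLOW(T): in P→Q T z c, T is followed by z c with FIRST {z}. Thus FOLLOW(T) = {z}.
FOLLOW(T'): in T→P' T', the suffix after T' is empty, so FOLLOW(T') ⊇ FOLLOW(T) = {z}; in T→T', the suffix after T' is empty, so FOLLOW(T') ⊇ FOLLOW(T) = {z}. Thus FOLLOW(T') = {z}.
FOLLOW(P): in T'→P' P, the suffix after P is empty, so FOLLOW(P) ⊇ FOLLOW(T') = {z}. Thus FOLLOW(P) = {$, z}.
FOLLOW(P'): in P→z P', the suffix after P' is empty, so FOLLOW(P') ⊇ FOLLOW(P) = {$, z}; in T→P' T', P' is followed by T' with FIRST {c, x, y, z}; in T'→P' P, P' is followed by P with FIRST {x, y, z}. Thus FOLLOW(P') = {$, c, x, y, z}.
FOLLOW(Q): in P→Q T z c, Q is followed by T z c with FIRST {c, x, y, z}; in P'→c Q, the suffix after Q is empty, so FOLLOW(Q) ⊇ FOLLOW(P') = {$, c, x, y, z}; in T'→Q c, Q is followed by c with FIRST {c}. Thus FOLLOW(Q) = {$, c, x, y, z}.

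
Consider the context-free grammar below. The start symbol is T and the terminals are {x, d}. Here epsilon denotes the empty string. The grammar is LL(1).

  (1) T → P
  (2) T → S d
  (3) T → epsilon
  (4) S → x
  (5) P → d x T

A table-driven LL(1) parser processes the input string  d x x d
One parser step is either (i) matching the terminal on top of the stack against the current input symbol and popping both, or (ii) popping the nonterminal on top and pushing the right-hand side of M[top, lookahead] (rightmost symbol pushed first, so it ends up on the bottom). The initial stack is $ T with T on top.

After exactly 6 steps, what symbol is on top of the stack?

x

     Stack    Input      Action
  1  $ T      d x x d $  expand T → P
  2  $ P      d x x d $  expand P → d x T
  3  $ T x d  d x x d $  match d
  4  $ T x    x x d $    match x
  5  $ T      x d $      expand T → S d
  6  $ d S    x d $      expand S → x
Stack after step 6: $ d x (top = x).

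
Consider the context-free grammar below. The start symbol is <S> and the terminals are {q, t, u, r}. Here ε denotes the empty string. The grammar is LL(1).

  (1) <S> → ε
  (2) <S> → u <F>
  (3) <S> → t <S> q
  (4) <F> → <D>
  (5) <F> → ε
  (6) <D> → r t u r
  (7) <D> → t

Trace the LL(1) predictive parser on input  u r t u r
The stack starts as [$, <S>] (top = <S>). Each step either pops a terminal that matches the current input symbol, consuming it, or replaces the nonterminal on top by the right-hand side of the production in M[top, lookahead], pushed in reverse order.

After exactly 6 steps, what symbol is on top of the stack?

u

step 1: stack=$ <S>  input=u r t u r $  — expand <S> → u <F>
step 2: stack=$ <F> u  input=u r t u r $  — match u
step 3: stack=$ <F>  input=r t u r $  — expand <F> → <D>
step 4: stack=$ <D>  input=r t u r $  — expand <D> → r t u r
step 5: stack=$ r u t r  input=r t u r $  — match r
step 6: stack=$ r u t  input=t u r $  — match t
Stack after step 6: $ r u (top = u).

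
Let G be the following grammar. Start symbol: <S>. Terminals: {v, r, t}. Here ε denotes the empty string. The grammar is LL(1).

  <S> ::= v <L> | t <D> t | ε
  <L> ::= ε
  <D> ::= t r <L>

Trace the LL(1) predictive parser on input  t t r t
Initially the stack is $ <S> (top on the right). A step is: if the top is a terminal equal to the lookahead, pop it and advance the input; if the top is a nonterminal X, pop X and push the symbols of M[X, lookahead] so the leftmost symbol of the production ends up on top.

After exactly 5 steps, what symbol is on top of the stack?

<L>

     Stack        Input      Action
  1  $ <S>        t t r t $  expand <S> ::= t <D> t
  2  $ t <D> t    t t r t $  match t
  3  $ t <D>      t r t $    expand <D> ::= t r <L>
  4  $ t <L> r t  t r t $    match t
  5  $ t <L> r    r t $      match r
Stack after step 5: $ t <L> (top = <L>).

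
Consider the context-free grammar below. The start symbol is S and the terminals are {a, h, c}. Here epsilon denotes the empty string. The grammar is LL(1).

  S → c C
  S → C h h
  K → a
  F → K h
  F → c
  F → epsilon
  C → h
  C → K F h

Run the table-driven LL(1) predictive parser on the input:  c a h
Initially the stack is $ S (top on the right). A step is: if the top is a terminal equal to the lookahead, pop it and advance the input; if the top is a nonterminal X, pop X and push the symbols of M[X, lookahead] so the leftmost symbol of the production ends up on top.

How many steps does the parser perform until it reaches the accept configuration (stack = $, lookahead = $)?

     Stack    Input    Action
  1  $ S      c a h $  expand S → c C
  2  $ C c    c a h $  match c
  3  $ C      a h $    expand C → K F h
  4  $ h F K  a h $    expand K → a
  5  $ h F a  a h $    match a
  6  $ h F    h $      expand F → epsilon
  7  $ h      h $      match h
Accept reached after 7 steps.

7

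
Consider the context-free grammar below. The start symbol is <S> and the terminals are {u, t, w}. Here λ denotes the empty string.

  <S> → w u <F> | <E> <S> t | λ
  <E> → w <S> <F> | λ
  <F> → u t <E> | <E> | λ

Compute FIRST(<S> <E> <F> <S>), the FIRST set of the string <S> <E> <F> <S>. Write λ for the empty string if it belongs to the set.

FIRST(<E>): from <E>→w <S> <F> we get {w}; from <E>→λ we get {λ}. So FIRST(<E>) = {λ, w}.
FIRST(<S>): from <S>→w u <F> we get {w}; from <S>→<E> <S> t we get {t, w}; from <S>→λ we get {λ}. So FIRST(<S>) = {λ, t, w}.
FIRST(<F>): from <F>→u t <E> we get {u}; from <F>→<E> we get {λ, w}; from <F>→λ we get {λ}. So FIRST(<F>) = {λ, u, w}.
FIRST(<S> <E> <F> <S>): take FIRST of each symbol in turn, carrying on past any symbol whose FIRST contains λ; result {λ, t, u, w}.

{λ, t, u, w}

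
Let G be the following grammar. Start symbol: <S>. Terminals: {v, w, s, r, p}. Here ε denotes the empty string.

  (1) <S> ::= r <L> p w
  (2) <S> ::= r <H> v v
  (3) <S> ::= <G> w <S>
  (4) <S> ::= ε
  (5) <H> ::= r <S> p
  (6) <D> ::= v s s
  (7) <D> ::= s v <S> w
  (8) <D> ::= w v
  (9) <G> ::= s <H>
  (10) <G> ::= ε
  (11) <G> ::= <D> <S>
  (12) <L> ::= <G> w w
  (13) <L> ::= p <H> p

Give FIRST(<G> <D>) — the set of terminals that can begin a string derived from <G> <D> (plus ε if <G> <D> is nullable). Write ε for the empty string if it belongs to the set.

{s, v, w}

FIRST(<H>) = {r}
FIRST(<D>) = {s, v, w}
FIRST(<G>) = {ε, s, v, w}  (via <D> <S>)
FIRST(<S>) = {ε, r, s, v, w}  (via <G> w <S>)
FIRST(<L>) = {p, s, v, w}  (via <G> w w)
FIRST(<G> <D>): take FIRST of each symbol in turn, carrying on past any symbol whose FIRST contains ε; result {s, v, w}.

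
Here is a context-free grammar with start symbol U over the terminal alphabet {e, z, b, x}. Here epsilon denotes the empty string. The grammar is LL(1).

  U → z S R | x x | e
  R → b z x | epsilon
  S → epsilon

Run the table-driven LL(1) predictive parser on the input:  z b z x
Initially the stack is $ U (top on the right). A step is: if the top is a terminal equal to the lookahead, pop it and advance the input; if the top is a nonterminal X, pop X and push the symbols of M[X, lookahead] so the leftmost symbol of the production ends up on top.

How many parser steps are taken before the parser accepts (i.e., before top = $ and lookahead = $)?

step 1: stack=$ U  input=z b z x $  — expand U → z S R
step 2: stack=$ R S z  input=z b z x $  — match z
step 3: stack=$ R S  input=b z x $  — expand S → epsilon
step 4: stack=$ R  input=b z x $  — expand R → b z x
step 5: stack=$ x z b  input=b z x $  — match b
step 6: stack=$ x z  input=z x $  — match z
step 7: stack=$ x  input=x $  — match x
Accept reached after 7 steps.

7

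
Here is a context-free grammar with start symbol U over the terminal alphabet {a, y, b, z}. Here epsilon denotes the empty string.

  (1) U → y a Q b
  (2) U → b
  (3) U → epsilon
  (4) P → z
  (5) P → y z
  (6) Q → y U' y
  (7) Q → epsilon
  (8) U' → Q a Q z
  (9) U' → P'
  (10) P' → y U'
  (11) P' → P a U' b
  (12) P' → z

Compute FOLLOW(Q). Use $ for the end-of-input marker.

{a, b, z}

FIRST(U): from U→y a Q b we get {y}; from U→b we get {b}; from U→epsilon we get {epsilon}. So FIRST(U) = {epsilon, b, y}.
FIRST(P): from P→z we get {z}; from P→y z we get {y}. So FIRST(P) = {y, z}.
FIRST(Q): from Q→y U' y we get {y}; from Q→epsilon we get {epsilon}. So FIRST(Q) = {epsilon, y}.
FIRST(P'): from P'→y U' we get {y}; from P'→P a U' b we get {y, z}; from P'→z we get {z}. So FIRST(P') = {y, z}.
FIRST(U'): from U'→Q a Q z we get {a, y}; from U'→P' we get {y, z}. So FIRST(U') = {a, y, z}.
FOLLOW(U) includes $ since U is the start symbol.
FOLLOW(U): U appears on no right-hand side. Thus FOLLOW(U) = {$}.
FOLLOW(P): in P'→P a U' b, P is followed by a U' b with FIRST {a}. Thus FOLLOW(P) = {a}.
FOLLOW(Q): in U→y a Q b, Q is followed by b with FIRST {b}; in U'→Q a Q z (occurrence 1), Q is followed by a Q z with FIRST {a}; in U'→Q a Q z (occurrence 2), Q is followed by z with FIRST {z}. Thus FOLLOW(Q) = {a, b, z}.
FOLLOW(U'): in Q→y U' y, U' is followed by y with FIRST {y}; in P'→y U', the suffix after U' is empty, so FOLLOW(U') ⊇ FOLLOW(P') = {b, y}; in P'→P a U' b, U' is followed by b with FIRST {b}. Thus FOLLOW(U') = {b, y}.
FOLLOW(P'): in U'→P', the suffix after P' is empty, so FOLLOW(P') ⊇ FOLLOW(U') = {b, y}. Thus FOLLOW(P') = {b, y}.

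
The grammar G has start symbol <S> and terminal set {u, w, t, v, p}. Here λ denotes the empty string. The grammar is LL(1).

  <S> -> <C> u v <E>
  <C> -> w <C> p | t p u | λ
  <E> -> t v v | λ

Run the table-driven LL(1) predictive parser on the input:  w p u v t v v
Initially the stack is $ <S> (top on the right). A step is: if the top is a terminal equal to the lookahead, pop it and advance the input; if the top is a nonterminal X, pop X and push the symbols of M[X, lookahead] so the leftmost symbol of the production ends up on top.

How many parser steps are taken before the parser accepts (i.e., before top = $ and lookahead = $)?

11

step 1: stack=$ <S>  input=w p u v t v v $  — expand <S> -> <C> u v <E>
step 2: stack=$ <E> v u <C>  input=w p u v t v v $  — expand <C> -> w <C> p
step 3: stack=$ <E> v u p <C> w  input=w p u v t v v $  — match w
step 4: stack=$ <E> v u p <C>  input=p u v t v v $  — expand <C> -> λ
step 5: stack=$ <E> v u p  input=p u v t v v $  — match p
step 6: stack=$ <E> v u  input=u v t v v $  — match u
step 7: stack=$ <E> v  input=v t v v $  — match v
step 8: stack=$ <E>  input=t v v $  — expand <E> -> t v v
step 9: stack=$ v v t  input=t v v $  — match t
step 10: stack=$ v v  input=v v $  — match v
step 11: stack=$ v  input=v $  — match v
Accept reached after 11 steps.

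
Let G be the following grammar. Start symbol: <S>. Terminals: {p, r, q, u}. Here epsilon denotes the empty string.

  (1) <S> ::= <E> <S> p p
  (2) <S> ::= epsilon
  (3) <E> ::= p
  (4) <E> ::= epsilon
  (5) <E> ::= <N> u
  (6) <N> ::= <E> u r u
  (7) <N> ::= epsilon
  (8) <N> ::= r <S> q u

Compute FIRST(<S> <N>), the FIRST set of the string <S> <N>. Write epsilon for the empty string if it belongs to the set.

{epsilon, p, r, u}

FIRST(<S>): from <S>::=<E> <S> p p we get {p, r, u}; from <S>::=epsilon we get {epsilon}. So FIRST(<S>) = {epsilon, p, r, u}.
FIRST(<E>): from <E>::=p we get {p}; from <E>::=epsilon we get {epsilon}; from <E>::=<N> u we get {p, r, u}. So FIRST(<E>) = {epsilon, p, r, u}.
FIRST(<N>): from <N>::=<E> u r u we get {p, r, u}; from <N>::=epsilon we get {epsilon}; from <N>::=r <S> q u we get {r}. So FIRST(<N>) = {epsilon, p, r, u}.
FIRST(<S> <N>): take FIRST of each symbol in turn, carrying on past any symbol whose FIRST contains epsilon; result {epsilon, p, r, u}.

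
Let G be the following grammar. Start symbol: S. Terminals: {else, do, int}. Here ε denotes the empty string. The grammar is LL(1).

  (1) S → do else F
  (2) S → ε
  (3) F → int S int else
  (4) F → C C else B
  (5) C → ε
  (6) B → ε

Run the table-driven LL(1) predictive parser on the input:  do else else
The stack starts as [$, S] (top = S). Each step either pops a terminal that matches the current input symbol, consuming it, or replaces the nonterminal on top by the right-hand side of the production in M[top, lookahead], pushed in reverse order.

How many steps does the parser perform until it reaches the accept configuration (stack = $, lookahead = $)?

step 1: stack=$ S  input=do else else $  — expand S → do else F
step 2: stack=$ F else do  input=do else else $  — match do
step 3: stack=$ F else  input=else else $  — match else
step 4: stack=$ F  input=else $  — expand F → C C else B
step 5: stack=$ B else C C  input=else $  — expand C → ε
step 6: stack=$ B else C  input=else $  — expand C → ε
step 7: stack=$ B else  input=else $  — match else
step 8: stack=$ B  input=$  — expand B → ε
Accept reached after 8 steps.

8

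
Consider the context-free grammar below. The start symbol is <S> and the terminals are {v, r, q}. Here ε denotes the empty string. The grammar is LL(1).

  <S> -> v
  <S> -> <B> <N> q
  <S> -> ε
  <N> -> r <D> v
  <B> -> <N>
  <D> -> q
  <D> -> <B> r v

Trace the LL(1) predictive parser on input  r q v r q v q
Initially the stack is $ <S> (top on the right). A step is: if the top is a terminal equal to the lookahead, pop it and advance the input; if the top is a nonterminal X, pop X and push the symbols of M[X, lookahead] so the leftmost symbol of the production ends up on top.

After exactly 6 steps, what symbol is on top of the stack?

step 1: stack=$ <S>  input=r q v r q v q $  — expand <S> -> <B> <N> q
step 2: stack=$ q <N> <B>  input=r q v r q v q $  — expand <B> -> <N>
step 3: stack=$ q <N> <N>  input=r q v r q v q $  — expand <N> -> r <D> v
step 4: stack=$ q <N> v <D> r  input=r q v r q v q $  — match r
step 5: stack=$ q <N> v <D>  input=q v r q v q $  — expand <D> -> q
step 6: stack=$ q <N> v q  input=q v r q v q $  — match q
Stack after step 6: $ q <N> v (top = v).

v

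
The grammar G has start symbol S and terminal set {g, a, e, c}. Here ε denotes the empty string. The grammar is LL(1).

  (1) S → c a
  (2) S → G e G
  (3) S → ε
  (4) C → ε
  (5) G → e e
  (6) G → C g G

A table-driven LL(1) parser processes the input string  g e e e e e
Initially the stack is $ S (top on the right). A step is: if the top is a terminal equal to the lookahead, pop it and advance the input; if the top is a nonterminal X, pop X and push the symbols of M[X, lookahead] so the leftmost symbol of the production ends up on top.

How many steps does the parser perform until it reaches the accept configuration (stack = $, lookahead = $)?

11

step 1: stack=$ S  input=g e e e e e $  — expand S → G e G
step 2: stack=$ G e G  input=g e e e e e $  — expand G → C g G
step 3: stack=$ G e G g C  input=g e e e e e $  — expand C → ε
step 4: stack=$ G e G g  input=g e e e e e $  — match g
step 5: stack=$ G e G  input=e e e e e $  — expand G → e e
step 6: stack=$ G e e e  input=e e e e e $  — match e
step 7: stack=$ G e e  input=e e e e $  — match e
step 8: stack=$ G e  input=e e e $  — match e
step 9: stack=$ G  input=e e $  — expand G → e e
step 10: stack=$ e e  input=e e $  — match e
step 11: stack=$ e  input=e $  — match e
Accept reached after 11 steps.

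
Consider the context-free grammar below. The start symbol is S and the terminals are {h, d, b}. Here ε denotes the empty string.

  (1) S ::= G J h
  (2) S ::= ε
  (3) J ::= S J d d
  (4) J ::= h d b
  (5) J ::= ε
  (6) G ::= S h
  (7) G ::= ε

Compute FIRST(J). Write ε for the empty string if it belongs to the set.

{ε, d, h}

FIRST(S): from S::=G J h we get {d, h}; from S::=ε we get {ε}. So FIRST(S) = {ε, d, h}.
FIRST(J): from J::=S J d d we get {d, h}; from J::=h d b we get {h}; from J::=ε we get {ε}. So FIRST(J) = {ε, d, h}.
FIRST(G): from G::=S h we get {d, h}; from G::=ε we get {ε}. So FIRST(G) = {ε, d, h}.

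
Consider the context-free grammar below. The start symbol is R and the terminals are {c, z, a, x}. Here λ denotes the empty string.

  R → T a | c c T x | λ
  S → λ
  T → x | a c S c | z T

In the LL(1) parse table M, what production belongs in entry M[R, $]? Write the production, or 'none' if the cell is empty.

R → λ

FIRST(S) = {λ}
FIRST(T) = {a, x, z}
FIRST(R) = {λ, a, c, x, z}  (via T a)
FOLLOW(R) includes $ since R is the start symbol.
FOLLOW(R): R appears on no right-hand side. Thus FOLLOW(R) = {$}.
For R → T a: FIRST(T a) = {a, x, z}, so it goes in M[R, t] for t ∈ {a, x, z}.
For R → c c T x: FIRST(c c T x) = {c}, so it goes in M[R, t] for t ∈ {c}.
For R → λ: FIRST(λ) = {λ}, so it goes in M[R, t] for t ∈ {}; since λ ∈ FIRST, also for every t ∈ FOLLOW(R) = {$}.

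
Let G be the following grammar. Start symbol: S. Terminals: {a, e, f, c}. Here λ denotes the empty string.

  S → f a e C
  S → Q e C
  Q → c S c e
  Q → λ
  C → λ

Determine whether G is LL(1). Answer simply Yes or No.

Yes

FIRST(S) = {c, e, f}
FIRST(Q) = {λ, c}
FIRST(C) = {λ}
FOLLOW(S) = {$, c}
FOLLOW(Q) = {e}
FOLLOW(C) = {$, c}
Each cell of M receives at most one production.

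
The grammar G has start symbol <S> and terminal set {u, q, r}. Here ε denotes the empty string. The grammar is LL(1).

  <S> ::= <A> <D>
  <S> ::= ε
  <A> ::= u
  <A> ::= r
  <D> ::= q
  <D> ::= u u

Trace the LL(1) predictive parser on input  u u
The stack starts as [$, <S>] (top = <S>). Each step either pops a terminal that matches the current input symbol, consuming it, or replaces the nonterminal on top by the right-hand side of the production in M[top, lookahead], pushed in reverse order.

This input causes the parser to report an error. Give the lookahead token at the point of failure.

$

     Stack      Input  Action
  1  $ <S>      u u $  expand <S> ::= <A> <D>
  2  $ <D> <A>  u u $  expand <A> ::= u
  3  $ <D> u    u u $  match u
  4  $ <D>      u $    expand <D> ::= u u
  5  $ u u      u $    match u
  6  $ u        $      error: top is terminal u but lookahead is $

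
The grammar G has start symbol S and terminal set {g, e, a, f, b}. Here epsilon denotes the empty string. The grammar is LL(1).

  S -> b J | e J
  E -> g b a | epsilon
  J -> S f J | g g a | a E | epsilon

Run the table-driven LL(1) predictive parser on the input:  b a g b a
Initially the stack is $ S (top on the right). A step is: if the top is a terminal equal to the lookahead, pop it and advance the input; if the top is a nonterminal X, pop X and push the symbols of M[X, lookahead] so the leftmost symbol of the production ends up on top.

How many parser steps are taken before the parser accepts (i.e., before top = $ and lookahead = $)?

step 1: stack=$ S  input=b a g b a $  — expand S -> b J
step 2: stack=$ J b  input=b a g b a $  — match b
step 3: stack=$ J  input=a g b a $  — expand J -> a E
step 4: stack=$ E a  input=a g b a $  — match a
step 5: stack=$ E  input=g b a $  — expand E -> g b a
step 6: stack=$ a b g  input=g b a $  — match g
step 7: stack=$ a b  input=b a $  — match b
step 8: stack=$ a  input=a $  — match a
Accept reached after 8 steps.

8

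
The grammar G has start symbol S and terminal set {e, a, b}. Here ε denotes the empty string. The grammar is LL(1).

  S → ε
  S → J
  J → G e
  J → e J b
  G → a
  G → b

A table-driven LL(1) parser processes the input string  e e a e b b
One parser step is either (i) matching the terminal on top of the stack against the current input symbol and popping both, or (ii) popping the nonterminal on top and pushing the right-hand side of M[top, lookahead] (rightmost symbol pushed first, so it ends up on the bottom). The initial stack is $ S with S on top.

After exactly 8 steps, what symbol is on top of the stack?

step 1: stack=$ S  input=e e a e b b $  — expand S → J
step 2: stack=$ J  input=e e a e b b $  — expand J → e J b
step 3: stack=$ b J e  input=e e a e b b $  — match e
step 4: stack=$ b J  input=e a e b b $  — expand J → e J b
step 5: stack=$ b b J e  input=e a e b b $  — match e
step 6: stack=$ b b J  input=a e b b $  — expand J → G e
step 7: stack=$ b b e G  input=a e b b $  — expand G → a
step 8: stack=$ b b e a  input=a e b b $  — match a
Stack after step 8: $ b b e (top = e).

e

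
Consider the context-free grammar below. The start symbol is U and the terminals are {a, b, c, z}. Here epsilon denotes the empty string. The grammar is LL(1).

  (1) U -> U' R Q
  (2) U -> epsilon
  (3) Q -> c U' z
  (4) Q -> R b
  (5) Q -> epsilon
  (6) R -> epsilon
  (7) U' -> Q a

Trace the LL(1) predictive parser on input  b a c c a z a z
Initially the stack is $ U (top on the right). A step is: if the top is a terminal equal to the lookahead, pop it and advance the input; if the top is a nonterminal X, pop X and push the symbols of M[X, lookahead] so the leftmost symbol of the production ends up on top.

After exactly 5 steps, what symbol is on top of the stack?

a

     Stack        Input              Action
  1  $ U          b a c c a z a z $  expand U -> U' R Q
  2  $ Q R U'     b a c c a z a z $  expand U' -> Q a
  3  $ Q R a Q    b a c c a z a z $  expand Q -> R b
  4  $ Q R a b R  b a c c a z a z $  expand R -> epsilon
  5  $ Q R a b    b a c c a z a z $  match b
Stack after step 5: $ Q R a (top = a).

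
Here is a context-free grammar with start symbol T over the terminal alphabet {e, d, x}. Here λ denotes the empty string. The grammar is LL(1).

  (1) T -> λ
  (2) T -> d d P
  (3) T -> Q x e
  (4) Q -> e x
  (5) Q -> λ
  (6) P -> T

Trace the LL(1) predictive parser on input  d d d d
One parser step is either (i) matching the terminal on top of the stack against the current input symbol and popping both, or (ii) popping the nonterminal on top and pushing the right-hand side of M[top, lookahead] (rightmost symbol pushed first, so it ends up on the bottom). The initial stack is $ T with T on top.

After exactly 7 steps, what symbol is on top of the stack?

     Stack    Input      Action
  1  $ T      d d d d $  expand T -> d d P
  2  $ P d d  d d d d $  match d
  3  $ P d    d d d $    match d
  4  $ P      d d $      expand P -> T
  5  $ T      d d $      expand T -> d d P
  6  $ P d d  d d $      match d
  7  $ P d    d $        match d
Stack after step 7: $ P (top = P).

P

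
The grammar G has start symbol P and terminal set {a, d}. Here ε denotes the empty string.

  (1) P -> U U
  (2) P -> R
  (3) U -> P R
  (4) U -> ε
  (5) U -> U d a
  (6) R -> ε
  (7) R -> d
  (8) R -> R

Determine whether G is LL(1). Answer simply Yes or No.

No

FIRST(P) = {ε, d}
FIRST(U) = {ε, d}
FIRST(R) = {ε, d}
FOLLOW(P) = {$, d}
FOLLOW(U) = {$, d}
FOLLOW(R) = {$, d}
Cell M[P, $] receives both P -> U U and P -> R — the grammar is not LL(1).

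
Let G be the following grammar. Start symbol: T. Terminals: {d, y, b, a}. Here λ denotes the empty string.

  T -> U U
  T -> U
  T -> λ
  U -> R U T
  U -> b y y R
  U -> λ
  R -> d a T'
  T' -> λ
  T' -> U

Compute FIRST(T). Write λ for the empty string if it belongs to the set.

FIRST(R) = {d}
FIRST(U) = {λ, b, d}  (via R U T)
FIRST(T) = {λ, b, d}  (via U U, U)
FIRST(T') = {λ, b, d}  (via U)

{λ, b, d}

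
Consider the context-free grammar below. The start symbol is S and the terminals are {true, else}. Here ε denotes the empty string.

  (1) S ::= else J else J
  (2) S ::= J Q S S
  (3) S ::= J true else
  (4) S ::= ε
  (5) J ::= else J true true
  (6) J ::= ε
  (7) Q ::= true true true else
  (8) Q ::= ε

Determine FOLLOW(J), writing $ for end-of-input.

FIRST(J) = {ε, else}
FIRST(Q) = {ε, true}
FIRST(S) = {ε, else, true}  (via J Q S S, J true else)
FOLLOW(S) includes $ since S is the start symbol.
FOLLOW(S): in S::=J Q S S (occurrence 1), S is followed by S with FIRST {ε, else, true}; in S::=J Q S S (occurrence 1), the suffix after S is nullable (adds nothing new); in S::=J Q S S (occurrence 2), the suffix after S is empty (adds nothing new). Thus FOLLOW(S) = {$, else, true}.
FOLLOW(J): in S::=else J else J (occurrence 1), J is followed by else J with FIRST {else}; in S::=else J else J (occurrence 2), the suffix after J is empty, so FOLLOW(J) ⊇ FOLLOW(S) = {$, else, true}; in S::=J Q S S, J is followed by Q S S with FIRST {ε, else, true}; in S::=J Q S S, the suffix after J is nullable, so FOLLOW(J) ⊇ FOLLOW(S) = {$, else, true}; in S::=J true else, J is followed by true else with FIRST {true}; in J::=else J true true, J is followed by true true with FIRST {true}. Thus FOLLOW(J) = {$, else, true}.
FOLLOW(Q): in S::=J Q S S, Q is followed by S S with FIRST {ε, else, true}; in S::=J Q S S, the suffix after Q is nullable, so FOLLOW(Q) ⊇ FOLLOW(S) = {$, else, true}. Thus FOLLOW(Q) = {$, else, true}.

{$, else, true}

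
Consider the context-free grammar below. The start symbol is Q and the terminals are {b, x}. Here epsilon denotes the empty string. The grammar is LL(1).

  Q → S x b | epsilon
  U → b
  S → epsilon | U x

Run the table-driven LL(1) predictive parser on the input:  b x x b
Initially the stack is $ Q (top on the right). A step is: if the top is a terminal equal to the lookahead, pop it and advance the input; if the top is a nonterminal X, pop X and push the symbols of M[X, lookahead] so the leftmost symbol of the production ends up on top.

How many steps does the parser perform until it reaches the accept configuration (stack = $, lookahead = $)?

     Stack      Input      Action
  1  $ Q        b x x b $  expand Q → S x b
  2  $ b x S    b x x b $  expand S → U x
  3  $ b x x U  b x x b $  expand U → b
  4  $ b x x b  b x x b $  match b
  5  $ b x x    x x b $    match x
  6  $ b x      x b $      match x
  7  $ b        b $        match b
Accept reached after 7 steps.

7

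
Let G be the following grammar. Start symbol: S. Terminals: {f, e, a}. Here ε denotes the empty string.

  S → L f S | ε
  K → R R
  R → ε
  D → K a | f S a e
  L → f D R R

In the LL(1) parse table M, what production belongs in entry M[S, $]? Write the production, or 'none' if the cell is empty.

FIRST(R): from R→ε we get {ε}. So FIRST(R) = {ε}.
FIRST(L): from L→f D R R we get {f}. So FIRST(L) = {f}.
FIRST(S): from S→L f S we get {f}; from S→ε we get {ε}. So FIRST(S) = {ε, f}.
FIRST(K): from K→R R we get {ε}. So FIRST(K) = {ε}.
FIRST(D): from D→K a we get {a}; from D→f S a e we get {f}. So FIRST(D) = {a, f}.
FOLLOW(S) includes $ since S is the start symbol.
FOLLOW(S): in S→L f S, the suffix after S is empty (adds nothing new); in D→f S a e, S is followed by a e with FIRST {a}. Thus FOLLOW(S) = {$, a}.
For S → L f S: FIRST(L f S) = {f}, so it goes in M[S, t] for t ∈ {f}.
For S → ε: FIRST(ε) = {ε}, so it goes in M[S, t] for t ∈ {}; since ε ∈ FIRST, also for every t ∈ FOLLOW(S) = {$, a}.

S → ε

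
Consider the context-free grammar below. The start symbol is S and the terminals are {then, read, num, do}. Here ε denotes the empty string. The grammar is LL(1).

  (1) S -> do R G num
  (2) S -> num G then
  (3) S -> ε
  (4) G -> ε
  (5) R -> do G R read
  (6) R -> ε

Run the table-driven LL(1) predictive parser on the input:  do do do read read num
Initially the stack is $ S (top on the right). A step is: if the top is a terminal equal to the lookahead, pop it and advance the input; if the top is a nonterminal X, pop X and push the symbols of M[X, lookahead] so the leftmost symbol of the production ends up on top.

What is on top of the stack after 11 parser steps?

      Stack                     Input                     Action
   1  $ S                       do do do read read num $  expand S -> do R G num
   2  $ num G R do              do do do read read num $  match do
   3  $ num G R                 do do read read num $     expand R -> do G R read
   4  $ num G read R G do       do do read read num $     match do
   5  $ num G read R G          do read read num $        expand G -> ε
   6  $ num G read R            do read read num $        expand R -> do G R read
   7  $ num G read read R G do  do read read num $        match do
   8  $ num G read read R G     read read num $           expand G -> ε
   9  $ num G read read R       read read num $           expand R -> ε
  10  $ num G read read         read read num $           match read
  11  $ num G read              read num $                match read
Stack after step 11: $ num G (top = G).

G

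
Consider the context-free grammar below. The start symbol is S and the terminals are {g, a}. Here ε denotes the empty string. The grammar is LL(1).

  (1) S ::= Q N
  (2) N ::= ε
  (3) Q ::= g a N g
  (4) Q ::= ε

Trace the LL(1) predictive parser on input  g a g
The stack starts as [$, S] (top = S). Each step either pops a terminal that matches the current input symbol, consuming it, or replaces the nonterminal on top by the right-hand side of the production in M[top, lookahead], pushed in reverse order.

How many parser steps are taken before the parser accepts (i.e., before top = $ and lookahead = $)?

7

step 1: stack=$ S  input=g a g $  — expand S ::= Q N
step 2: stack=$ N Q  input=g a g $  — expand Q ::= g a N g
step 3: stack=$ N g N a g  input=g a g $  — match g
step 4: stack=$ N g N a  input=a g $  — match a
step 5: stack=$ N g N  input=g $  — expand N ::= ε
step 6: stack=$ N g  input=g $  — match g
step 7: stack=$ N  input=$  — expand N ::= ε
Accept reached after 7 steps.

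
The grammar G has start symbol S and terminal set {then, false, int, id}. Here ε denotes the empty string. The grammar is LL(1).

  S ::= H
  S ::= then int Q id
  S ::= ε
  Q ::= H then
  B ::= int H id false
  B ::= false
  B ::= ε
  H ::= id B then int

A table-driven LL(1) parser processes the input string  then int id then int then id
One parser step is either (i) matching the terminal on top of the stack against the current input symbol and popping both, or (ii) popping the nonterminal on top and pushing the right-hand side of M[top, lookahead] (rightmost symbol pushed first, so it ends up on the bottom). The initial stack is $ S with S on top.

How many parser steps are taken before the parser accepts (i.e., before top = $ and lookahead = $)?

      Stack                    Input                           Action
   1  $ S                      then int id then int then id $  expand S ::= then int Q id
   2  $ id Q int then          then int id then int then id $  match then
   3  $ id Q int               int id then int then id $       match int
   4  $ id Q                   id then int then id $           expand Q ::= H then
   5  $ id then H              id then int then id $           expand H ::= id B then int
   6  $ id then int then B id  id then int then id $           match id
   7  $ id then int then B     then int then id $              expand B ::= ε
   8  $ id then int then       then int then id $              match then
   9  $ id then int            int then id $                   match int
  10  $ id then                then id $                       match then
  11  $ id                     id $                            match id
Accept reached after 11 steps.

11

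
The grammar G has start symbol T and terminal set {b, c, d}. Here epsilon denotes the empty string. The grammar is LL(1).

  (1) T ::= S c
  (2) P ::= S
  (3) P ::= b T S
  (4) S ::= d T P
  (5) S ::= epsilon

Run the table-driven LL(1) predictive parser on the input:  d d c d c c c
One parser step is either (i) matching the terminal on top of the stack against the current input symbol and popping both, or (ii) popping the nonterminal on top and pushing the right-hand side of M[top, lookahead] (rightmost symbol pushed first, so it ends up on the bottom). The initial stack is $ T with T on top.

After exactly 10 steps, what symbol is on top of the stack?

S

      Stack          Input            Action
   1  $ T            d d c d c c c $  expand T ::= S c
   2  $ c S          d d c d c c c $  expand S ::= d T P
   3  $ c P T d      d d c d c c c $  match d
   4  $ c P T        d c d c c c $    expand T ::= S c
   5  $ c P c S      d c d c c c $    expand S ::= d T P
   6  $ c P c P T d  d c d c c c $    match d
   7  $ c P c P T    c d c c c $      expand T ::= S c
   8  $ c P c P c S  c d c c c $      expand S ::= epsilon
   9  $ c P c P c    c d c c c $      match c
  10  $ c P c P      d c c c $        expand P ::= S
Stack after step 10: $ c P c S (top = S).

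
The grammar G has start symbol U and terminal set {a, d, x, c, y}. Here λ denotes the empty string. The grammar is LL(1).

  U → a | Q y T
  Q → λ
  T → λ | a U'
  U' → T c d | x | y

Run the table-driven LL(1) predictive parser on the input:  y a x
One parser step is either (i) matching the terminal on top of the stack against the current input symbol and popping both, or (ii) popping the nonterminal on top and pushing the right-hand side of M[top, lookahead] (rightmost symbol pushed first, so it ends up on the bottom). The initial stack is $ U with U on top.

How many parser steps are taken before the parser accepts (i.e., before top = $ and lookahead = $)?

step 1: stack=$ U  input=y a x $  — expand U → Q y T
step 2: stack=$ T y Q  input=y a x $  — expand Q → λ
step 3: stack=$ T y  input=y a x $  — match y
step 4: stack=$ T  input=a x $  — expand T → a U'
step 5: stack=$ U' a  input=a x $  — match a
step 6: stack=$ U'  input=x $  — expand U' → x
step 7: stack=$ x  input=x $  — match x
Accept reached after 7 steps.

7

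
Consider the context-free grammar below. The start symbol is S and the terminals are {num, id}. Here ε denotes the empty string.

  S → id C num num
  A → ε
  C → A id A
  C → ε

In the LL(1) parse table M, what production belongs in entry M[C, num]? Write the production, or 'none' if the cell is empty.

C → ε

FIRST(S) = {id}
FIRST(A) = {ε}
FIRST(C) = {ε, id}  (via A id A)
FOLLOW(S) includes $ since S is the start symbol.
FOLLOW(C): in S→id C num num, C is followed by num num with FIRST {num}. Thus FOLLOW(C) = {num}.
For C → A id A: FIRST(A id A) = {id}, so it goes in M[C, t] for t ∈ {id}.
For C → ε: FIRST(ε) = {ε}, so it goes in M[C, t] for t ∈ {}; since ε ∈ FIRST, also for every t ∈ FOLLOW(C) = {num}.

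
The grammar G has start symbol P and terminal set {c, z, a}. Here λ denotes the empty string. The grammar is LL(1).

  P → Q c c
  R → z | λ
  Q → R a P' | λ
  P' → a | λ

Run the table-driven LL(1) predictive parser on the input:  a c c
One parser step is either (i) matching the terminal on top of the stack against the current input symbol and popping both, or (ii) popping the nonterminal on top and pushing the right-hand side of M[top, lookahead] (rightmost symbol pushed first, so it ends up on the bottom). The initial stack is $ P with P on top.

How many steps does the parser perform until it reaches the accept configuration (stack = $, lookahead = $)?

7

     Stack         Input    Action
  1  $ P           a c c $  expand P → Q c c
  2  $ c c Q       a c c $  expand Q → R a P'
  3  $ c c P' a R  a c c $  expand R → λ
  4  $ c c P' a    a c c $  match a
  5  $ c c P'      c c $    expand P' → λ
  6  $ c c         c c $    match c
  7  $ c           c $      match c
Accept reached after 7 steps.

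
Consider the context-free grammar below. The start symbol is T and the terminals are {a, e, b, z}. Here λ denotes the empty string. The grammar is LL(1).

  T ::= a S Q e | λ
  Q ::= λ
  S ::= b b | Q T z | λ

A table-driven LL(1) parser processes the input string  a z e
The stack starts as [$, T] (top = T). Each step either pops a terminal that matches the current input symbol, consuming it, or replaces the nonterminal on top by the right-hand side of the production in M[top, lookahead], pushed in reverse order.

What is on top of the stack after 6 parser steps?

     Stack        Input    Action
  1  $ T          a z e $  expand T ::= a S Q e
  2  $ e Q S a    a z e $  match a
  3  $ e Q S      z e $    expand S ::= Q T z
  4  $ e Q z T Q  z e $    expand Q ::= λ
  5  $ e Q z T    z e $    expand T ::= λ
  6  $ e Q z      z e $    match z
Stack after step 6: $ e Q (top = Q).

Q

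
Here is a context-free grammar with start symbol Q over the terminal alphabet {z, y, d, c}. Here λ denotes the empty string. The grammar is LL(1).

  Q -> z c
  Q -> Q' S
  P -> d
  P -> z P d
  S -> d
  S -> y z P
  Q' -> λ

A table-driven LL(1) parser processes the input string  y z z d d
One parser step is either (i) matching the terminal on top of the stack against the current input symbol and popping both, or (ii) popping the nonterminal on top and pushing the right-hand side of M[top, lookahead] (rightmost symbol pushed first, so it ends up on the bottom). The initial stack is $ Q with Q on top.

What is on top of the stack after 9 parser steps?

step 1: stack=$ Q  input=y z z d d $  — expand Q -> Q' S
step 2: stack=$ S Q'  input=y z z d d $  — expand Q' -> λ
step 3: stack=$ S  input=y z z d d $  — expand S -> y z P
step 4: stack=$ P z y  input=y z z d d $  — match y
step 5: stack=$ P z  input=z z d d $  — match z
step 6: stack=$ P  input=z d d $  — expand P -> z P d
step 7: stack=$ d P z  input=z d d $  — match z
step 8: stack=$ d P  input=d d $  — expand P -> d
step 9: stack=$ d d  input=d d $  — match d
Stack after step 9: $ d (top = d).

d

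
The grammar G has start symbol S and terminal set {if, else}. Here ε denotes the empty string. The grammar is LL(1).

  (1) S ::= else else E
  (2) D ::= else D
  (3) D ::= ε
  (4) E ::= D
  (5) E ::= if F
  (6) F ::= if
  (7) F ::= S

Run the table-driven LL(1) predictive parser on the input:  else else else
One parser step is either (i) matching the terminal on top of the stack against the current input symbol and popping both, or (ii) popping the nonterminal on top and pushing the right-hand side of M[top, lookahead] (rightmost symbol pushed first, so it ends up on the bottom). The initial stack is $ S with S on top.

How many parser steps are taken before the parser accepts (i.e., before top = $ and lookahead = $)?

7

step 1: stack=$ S  input=else else else $  — expand S ::= else else E
step 2: stack=$ E else else  input=else else else $  — match else
step 3: stack=$ E else  input=else else $  — match else
step 4: stack=$ E  input=else $  — expand E ::= D
step 5: stack=$ D  input=else $  — expand D ::= else D
step 6: stack=$ D else  input=else $  — match else
step 7: stack=$ D  input=$  — expand D ::= ε
Accept reached after 7 steps.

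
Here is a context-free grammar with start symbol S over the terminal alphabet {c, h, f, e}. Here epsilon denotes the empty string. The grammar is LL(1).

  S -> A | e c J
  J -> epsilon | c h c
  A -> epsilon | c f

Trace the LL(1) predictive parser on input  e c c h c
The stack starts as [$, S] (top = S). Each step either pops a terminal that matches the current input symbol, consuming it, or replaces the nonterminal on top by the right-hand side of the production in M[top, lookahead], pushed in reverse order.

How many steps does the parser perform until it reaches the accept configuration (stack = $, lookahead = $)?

     Stack    Input        Action
  1  $ S      e c c h c $  expand S -> e c J
  2  $ J c e  e c c h c $  match e
  3  $ J c    c c h c $    match c
  4  $ J      c h c $      expand J -> c h c
  5  $ c h c  c h c $      match c
  6  $ c h    h c $        match h
  7  $ c      c $          match c
Accept reached after 7 steps.

7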